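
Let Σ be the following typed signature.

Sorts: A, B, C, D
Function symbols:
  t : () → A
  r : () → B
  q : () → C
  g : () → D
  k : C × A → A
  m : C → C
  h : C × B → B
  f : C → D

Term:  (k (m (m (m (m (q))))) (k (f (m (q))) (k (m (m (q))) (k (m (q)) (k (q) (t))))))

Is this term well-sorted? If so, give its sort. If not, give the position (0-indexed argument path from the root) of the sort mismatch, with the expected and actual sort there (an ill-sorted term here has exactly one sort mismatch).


          (q) : C
        (m (q)) : C
      (m (m (q))) : C
    (m (m (m (q)))) : C
  (m (m (m (m (q))))) : C
        (q) : C
      (m (q)) : C
    (f (m (q))) : D
          (q) : C
        (m (q)) : C
      (m (m (q))) : C
          (q) : C
        (m (q)) : C
          (q) : C
          (t) : A
        (k (q) (t)) : A
      (k (m (q)) (k (q) (t))) : A
    (k (m (m (q))) (k (m (q)) (k (q) (t)))) : A
  (k (f (m (q))) (k (m (m (q))) (k (m (q)) (k (q) (t))))) : ✗ arg 0 at [1, 0] has sort D, expected C

ill-sorted at position [1, 0]: expected C, got D


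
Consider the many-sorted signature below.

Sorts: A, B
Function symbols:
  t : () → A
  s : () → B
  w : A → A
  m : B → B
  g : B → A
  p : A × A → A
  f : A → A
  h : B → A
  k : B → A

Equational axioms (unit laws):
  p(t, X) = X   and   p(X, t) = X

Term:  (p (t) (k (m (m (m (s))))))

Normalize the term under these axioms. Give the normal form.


1. (p (t) (k (m (m (m (s))))))  →  (k (m (m (m (s)))))

normal form = (k (m (m (m (s)))))


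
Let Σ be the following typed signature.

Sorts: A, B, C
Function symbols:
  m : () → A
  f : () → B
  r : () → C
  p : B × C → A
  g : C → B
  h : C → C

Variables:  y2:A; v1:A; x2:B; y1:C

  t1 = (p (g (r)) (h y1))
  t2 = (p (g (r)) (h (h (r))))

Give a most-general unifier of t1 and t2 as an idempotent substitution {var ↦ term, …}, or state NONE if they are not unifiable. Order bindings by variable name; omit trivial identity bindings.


{y1 ↦ (h (r))}


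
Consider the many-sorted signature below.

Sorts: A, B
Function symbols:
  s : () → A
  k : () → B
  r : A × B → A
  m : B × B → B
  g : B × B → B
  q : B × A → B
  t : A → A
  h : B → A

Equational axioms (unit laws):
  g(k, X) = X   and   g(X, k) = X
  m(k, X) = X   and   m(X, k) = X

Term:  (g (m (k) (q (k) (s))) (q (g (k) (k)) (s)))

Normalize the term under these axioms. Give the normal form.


normal form = (g (q (k) (s)) (q (k) (s)))

1. (g (m (k) (q (k) (s))) (q (g (k) (k)) (s)))  →  (g (q (k) (s)) (q (g (k) (k)) (s)))
2. (g (q (k) (s)) (q (g (k) (k)) (s)))  →  (g (q (k) (s)) (q (k) (s)))


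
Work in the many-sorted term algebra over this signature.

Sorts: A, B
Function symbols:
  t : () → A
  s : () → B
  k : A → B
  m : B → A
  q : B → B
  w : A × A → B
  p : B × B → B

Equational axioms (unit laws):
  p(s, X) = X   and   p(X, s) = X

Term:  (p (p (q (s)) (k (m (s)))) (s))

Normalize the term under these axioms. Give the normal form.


1. (p (p (q (s)) (k (m (s)))) (s))  →  (p (q (s)) (k (m (s))))

normal form = (p (q (s)) (k (m (s))))


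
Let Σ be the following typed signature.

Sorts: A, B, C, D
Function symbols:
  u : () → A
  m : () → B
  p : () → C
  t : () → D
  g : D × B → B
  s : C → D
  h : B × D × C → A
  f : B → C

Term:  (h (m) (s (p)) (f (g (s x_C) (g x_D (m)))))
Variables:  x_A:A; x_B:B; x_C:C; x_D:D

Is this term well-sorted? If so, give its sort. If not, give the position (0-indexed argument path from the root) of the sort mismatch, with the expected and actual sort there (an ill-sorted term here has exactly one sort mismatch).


  (m) : B
    (p) : C
  (s (p)) : D
        x_C : C
      (s x_C) : D
        x_D : D
        (m) : B
      (g x_D (m)) : B
    (g (s x_C) (g x_D (m))) : B
  (f (g (s x_C) (g x_D (m)))) : C
(h (m) (s (p)) (f (g (s x_C) (g x_D (m))))) : A

well-sorted; sort = A


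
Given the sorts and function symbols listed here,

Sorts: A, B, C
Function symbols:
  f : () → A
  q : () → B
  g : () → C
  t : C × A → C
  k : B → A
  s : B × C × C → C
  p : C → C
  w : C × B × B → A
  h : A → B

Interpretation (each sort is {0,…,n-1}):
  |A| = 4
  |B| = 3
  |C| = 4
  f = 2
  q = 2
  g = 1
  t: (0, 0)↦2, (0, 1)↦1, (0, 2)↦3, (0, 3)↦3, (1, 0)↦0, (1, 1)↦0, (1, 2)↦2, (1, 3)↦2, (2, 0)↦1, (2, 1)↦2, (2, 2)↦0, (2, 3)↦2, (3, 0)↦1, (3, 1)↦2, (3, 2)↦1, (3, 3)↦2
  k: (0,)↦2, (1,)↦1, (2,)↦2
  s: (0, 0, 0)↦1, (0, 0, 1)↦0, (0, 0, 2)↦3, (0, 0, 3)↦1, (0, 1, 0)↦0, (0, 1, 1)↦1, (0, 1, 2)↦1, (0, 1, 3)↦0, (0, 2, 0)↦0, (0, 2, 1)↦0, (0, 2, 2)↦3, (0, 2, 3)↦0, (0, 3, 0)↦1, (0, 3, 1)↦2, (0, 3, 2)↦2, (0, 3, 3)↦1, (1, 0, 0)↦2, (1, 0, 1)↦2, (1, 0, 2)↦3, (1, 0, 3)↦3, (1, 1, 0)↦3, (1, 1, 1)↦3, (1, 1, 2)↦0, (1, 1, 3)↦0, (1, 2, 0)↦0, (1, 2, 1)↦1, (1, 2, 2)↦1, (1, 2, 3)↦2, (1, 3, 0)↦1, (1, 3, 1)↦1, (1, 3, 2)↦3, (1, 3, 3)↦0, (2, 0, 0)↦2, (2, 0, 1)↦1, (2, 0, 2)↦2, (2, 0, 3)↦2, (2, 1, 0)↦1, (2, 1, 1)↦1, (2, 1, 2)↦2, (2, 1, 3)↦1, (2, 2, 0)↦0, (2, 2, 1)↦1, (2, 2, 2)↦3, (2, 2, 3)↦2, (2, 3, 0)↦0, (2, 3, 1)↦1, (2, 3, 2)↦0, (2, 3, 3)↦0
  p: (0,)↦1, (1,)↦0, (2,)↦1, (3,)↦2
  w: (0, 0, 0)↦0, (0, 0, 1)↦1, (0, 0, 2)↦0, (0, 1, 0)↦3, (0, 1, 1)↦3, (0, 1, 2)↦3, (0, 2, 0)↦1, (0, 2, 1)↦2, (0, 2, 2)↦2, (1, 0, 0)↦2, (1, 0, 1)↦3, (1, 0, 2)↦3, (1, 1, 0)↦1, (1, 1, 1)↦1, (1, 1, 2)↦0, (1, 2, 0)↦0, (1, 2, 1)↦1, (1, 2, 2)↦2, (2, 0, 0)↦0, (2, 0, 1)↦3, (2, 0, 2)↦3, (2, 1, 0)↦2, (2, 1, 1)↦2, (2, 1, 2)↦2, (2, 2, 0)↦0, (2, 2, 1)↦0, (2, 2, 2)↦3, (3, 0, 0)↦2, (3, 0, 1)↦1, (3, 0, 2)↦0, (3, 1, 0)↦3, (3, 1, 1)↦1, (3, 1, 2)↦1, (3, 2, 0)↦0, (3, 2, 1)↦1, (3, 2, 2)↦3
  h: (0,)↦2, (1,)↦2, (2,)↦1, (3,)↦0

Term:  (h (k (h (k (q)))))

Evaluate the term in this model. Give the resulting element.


  q = 2
  (k (q)) = k(2,) = 2
  (h (k (q))) = h(2,) = 1
  (k (h (k (q)))) = k(1,) = 1
  (h (k (h (k (q))))) = h(1,) = 2

value = 2


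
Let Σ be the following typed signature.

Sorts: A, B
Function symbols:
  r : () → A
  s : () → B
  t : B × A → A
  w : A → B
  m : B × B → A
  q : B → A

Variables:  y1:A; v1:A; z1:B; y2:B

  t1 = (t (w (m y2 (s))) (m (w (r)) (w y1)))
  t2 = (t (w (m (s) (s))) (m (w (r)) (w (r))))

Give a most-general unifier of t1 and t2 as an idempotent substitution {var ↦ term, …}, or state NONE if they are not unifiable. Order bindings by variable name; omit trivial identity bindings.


{y1 ↦ (r), y2 ↦ (s)}


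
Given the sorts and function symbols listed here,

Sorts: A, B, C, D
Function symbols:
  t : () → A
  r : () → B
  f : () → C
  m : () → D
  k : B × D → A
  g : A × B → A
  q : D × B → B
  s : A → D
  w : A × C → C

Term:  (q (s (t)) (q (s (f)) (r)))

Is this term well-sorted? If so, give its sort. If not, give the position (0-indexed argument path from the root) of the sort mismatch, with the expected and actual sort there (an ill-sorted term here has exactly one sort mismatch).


    (t) : A
  (s (t)) : D
      (f) : C
    (s (f)) : ✗ arg 0 at [1, 0, 0] has sort C, expected A
    (r) : B

ill-sorted at position [1, 0, 0]: expected A, got C


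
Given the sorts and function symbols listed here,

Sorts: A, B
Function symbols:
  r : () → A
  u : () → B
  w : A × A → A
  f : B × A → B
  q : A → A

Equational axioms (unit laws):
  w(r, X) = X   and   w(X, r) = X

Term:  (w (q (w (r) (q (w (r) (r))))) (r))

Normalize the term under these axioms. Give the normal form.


normal form = (q (q (r)))

1. (w (q (w (r) (q (w (r) (r))))) (r))  →  (q (w (r) (q (w (r) (r)))))
2. (q (w (r) (q (w (r) (r)))))  →  (q (q (w (r) (r))))
3. (q (q (w (r) (r))))  →  (q (q (r)))


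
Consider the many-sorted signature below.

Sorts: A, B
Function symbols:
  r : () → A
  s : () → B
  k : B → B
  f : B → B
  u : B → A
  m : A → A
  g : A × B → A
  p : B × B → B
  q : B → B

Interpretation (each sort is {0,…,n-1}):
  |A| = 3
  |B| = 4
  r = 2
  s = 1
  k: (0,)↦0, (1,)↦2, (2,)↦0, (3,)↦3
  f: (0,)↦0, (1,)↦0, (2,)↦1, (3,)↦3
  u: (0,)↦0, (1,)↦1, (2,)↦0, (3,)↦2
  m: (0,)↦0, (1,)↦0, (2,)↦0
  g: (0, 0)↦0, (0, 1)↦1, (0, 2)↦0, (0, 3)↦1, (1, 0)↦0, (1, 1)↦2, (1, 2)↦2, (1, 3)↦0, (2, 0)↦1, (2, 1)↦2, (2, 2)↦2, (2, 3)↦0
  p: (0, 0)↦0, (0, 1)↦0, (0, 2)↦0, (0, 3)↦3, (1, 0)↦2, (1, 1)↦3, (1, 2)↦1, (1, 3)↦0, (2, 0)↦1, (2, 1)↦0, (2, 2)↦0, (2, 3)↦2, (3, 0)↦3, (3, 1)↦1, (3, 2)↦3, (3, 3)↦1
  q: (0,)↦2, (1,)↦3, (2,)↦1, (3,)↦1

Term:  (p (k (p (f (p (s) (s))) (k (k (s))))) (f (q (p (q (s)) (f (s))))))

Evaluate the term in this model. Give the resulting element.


  s = 1
  s = 1
  (p (s) (s)) = p(1, 1) = 3
  (f (p (s) (s))) = f(3,) = 3
  s = 1
  (k (s)) = k(1,) = 2
  (k (k (s))) = k(2,) = 0
  (p (f (p (s) (s))) (k (k (s)))) = p(3, 0) = 3
  (k (p (f (p (s) (s))) (k (k (s))))) = k(3,) = 3
  s = 1
  (q (s)) = q(1,) = 3
  s = 1
  (f (s)) = f(1,) = 0
  (p (q (s)) (f (s))) = p(3, 0) = 3
  (q (p (q (s)) (f (s)))) = q(3,) = 1
  (f (q (p (q (s)) (f (s))))) = f(1,) = 0
  (p (k (p (f (p (s) (s))) (k (k (s))))) (f (q (p (q (s)) (f (s)))))) = p(3, 0) = 3

value = 3


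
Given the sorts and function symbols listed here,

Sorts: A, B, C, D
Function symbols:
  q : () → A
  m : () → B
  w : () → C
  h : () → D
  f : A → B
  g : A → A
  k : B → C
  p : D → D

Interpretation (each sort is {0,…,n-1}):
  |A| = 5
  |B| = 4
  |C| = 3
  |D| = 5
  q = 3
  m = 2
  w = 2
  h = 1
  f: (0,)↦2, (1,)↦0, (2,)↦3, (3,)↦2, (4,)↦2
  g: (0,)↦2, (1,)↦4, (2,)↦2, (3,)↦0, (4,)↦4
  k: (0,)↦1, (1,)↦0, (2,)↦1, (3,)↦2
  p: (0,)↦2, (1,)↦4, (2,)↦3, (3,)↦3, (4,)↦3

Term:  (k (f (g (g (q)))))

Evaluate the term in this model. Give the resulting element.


  q = 3
  (g (q)) = g(3,) = 0
  (g (g (q))) = g(0,) = 2
  (f (g (g (q)))) = f(2,) = 3
  (k (f (g (g (q))))) = k(3,) = 2

value = 2


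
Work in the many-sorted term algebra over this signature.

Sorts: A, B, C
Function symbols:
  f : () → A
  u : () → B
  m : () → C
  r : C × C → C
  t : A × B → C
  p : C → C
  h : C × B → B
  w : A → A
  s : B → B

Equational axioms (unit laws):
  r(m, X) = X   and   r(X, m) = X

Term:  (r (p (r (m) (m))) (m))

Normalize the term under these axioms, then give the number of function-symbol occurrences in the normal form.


size = 2

1. (r (p (r (m) (m))) (m))  →  (p (r (m) (m)))
2. (p (r (m) (m)))  →  (p (m))
normal form: (p (m))


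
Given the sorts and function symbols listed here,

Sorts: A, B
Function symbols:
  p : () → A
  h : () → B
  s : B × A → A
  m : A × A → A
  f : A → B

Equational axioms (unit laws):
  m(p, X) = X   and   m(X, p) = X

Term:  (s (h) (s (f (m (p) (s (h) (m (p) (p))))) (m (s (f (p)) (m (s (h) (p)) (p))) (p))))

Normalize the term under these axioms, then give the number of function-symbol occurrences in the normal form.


1. (s (h) (s (f (m (p) (s (h) (m (p) (p))))) (m (s (f (p)) (m (s (h) (p)) (p))) (p))))  →  (s (h) (s (f (s (h) (m (p) (p)))) (m (s (f (p)) (m (s (h) (p)) (p))) (p))))
2. (s (h) (s (f (s (h) (m (p) (p)))) (m (s (f (p)) (m (s (h) (p)) (p))) (p))))  →  (s (h) (s (f (s (h) (p))) (m (s (f (p)) (m (s (h) (p)) (p))) (p))))
3. (s (h) (s (f (s (h) (p))) (m (s (f (p)) (m (s (h) (p)) (p))) (p))))  →  (s (h) (s (f (s (h) (p))) (s (f (p)) (m (s (h) (p)) (p)))))
4. (s (h) (s (f (s (h) (p))) (s (f (p)) (m (s (h) (p)) (p)))))  →  (s (h) (s (f (s (h) (p))) (s (f (p)) (s (h) (p)))))
normal form: (s (h) (s (f (s (h) (p))) (s (f (p)) (s (h) (p)))))

size = 13


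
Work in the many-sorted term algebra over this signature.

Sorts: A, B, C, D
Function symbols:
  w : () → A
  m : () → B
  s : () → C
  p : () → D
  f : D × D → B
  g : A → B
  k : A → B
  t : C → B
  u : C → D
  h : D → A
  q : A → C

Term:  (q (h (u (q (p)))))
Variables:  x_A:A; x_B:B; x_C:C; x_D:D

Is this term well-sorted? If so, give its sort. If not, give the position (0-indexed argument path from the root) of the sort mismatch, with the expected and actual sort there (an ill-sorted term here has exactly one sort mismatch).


        (p) : D
      (q (p)) : ✗ arg 0 at [0, 0, 0, 0] has sort D, expected A

ill-sorted at position [0, 0, 0, 0]: expected A, got D


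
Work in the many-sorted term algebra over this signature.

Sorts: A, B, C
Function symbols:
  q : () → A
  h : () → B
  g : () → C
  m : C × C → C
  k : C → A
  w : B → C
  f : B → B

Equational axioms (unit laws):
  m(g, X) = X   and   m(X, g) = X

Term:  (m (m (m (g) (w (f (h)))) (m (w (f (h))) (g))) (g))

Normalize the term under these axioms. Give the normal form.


normal form = (m (w (f (h))) (w (f (h))))

1. (m (m (m (g) (w (f (h)))) (m (w (f (h))) (g))) (g))  →  (m (m (g) (w (f (h)))) (m (w (f (h))) (g)))
2. (m (m (g) (w (f (h)))) (m (w (f (h))) (g)))  →  (m (w (f (h))) (m (w (f (h))) (g)))
3. (m (w (f (h))) (m (w (f (h))) (g)))  →  (m (w (f (h))) (w (f (h))))


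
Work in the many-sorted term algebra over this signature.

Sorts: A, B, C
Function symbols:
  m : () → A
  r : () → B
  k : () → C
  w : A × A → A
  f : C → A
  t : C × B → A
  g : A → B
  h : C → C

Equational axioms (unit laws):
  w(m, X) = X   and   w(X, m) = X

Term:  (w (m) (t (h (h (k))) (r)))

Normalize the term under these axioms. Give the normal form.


normal form = (t (h (h (k))) (r))

1. (w (m) (t (h (h (k))) (r)))  →  (t (h (h (k))) (r))


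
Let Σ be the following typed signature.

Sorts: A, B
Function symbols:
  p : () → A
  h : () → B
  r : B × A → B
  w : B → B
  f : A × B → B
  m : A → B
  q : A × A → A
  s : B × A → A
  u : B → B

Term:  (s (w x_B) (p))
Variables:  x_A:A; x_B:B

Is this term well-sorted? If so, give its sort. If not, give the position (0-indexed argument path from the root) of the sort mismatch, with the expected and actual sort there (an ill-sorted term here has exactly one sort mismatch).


well-sorted; sort = A

    x_B : B
  (w x_B) : B
  (p) : A
(s (w x_B) (p)) : A


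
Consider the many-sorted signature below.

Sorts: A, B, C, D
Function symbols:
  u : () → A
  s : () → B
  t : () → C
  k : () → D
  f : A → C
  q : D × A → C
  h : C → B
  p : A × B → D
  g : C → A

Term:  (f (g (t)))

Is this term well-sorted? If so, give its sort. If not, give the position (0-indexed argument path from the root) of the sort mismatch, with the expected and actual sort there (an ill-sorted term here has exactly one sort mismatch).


well-sorted; sort = C

    (t) : C
  (g (t)) : A
(f (g (t))) : C


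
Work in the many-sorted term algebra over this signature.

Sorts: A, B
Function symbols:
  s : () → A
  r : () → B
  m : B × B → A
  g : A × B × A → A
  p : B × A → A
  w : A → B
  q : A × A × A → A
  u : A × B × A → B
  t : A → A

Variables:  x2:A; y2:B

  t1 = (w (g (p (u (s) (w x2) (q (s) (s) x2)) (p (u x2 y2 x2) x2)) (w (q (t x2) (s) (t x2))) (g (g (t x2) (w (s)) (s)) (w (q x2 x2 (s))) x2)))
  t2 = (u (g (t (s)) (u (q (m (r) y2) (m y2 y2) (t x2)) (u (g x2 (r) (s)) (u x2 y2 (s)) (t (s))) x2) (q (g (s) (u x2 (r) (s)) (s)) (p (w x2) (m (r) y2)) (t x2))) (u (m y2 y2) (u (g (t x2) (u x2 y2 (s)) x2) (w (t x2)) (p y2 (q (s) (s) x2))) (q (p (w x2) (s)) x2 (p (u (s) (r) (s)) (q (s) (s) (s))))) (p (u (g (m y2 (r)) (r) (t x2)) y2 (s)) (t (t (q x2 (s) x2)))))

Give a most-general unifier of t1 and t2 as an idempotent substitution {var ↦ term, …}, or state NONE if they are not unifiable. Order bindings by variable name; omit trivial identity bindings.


NONE (not unifiable)

head clash or occurs-check failure — not unifiable


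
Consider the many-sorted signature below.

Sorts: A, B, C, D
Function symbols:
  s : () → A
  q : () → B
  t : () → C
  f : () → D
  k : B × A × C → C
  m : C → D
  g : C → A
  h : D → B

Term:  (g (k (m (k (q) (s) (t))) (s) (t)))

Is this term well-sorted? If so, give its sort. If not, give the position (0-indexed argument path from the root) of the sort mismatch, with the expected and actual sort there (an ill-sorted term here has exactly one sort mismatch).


ill-sorted at position [0, 0]: expected B, got D

        (q) : B
        (s) : A
        (t) : C
      (k (q) (s) (t)) : C
    (m (k (q) (s) (t))) : D
    (s) : A
    (t) : C
  (k (m (k (q) (s) (t))) (s) (t)) : ✗ arg 0 at [0, 0] has sort D, expected B


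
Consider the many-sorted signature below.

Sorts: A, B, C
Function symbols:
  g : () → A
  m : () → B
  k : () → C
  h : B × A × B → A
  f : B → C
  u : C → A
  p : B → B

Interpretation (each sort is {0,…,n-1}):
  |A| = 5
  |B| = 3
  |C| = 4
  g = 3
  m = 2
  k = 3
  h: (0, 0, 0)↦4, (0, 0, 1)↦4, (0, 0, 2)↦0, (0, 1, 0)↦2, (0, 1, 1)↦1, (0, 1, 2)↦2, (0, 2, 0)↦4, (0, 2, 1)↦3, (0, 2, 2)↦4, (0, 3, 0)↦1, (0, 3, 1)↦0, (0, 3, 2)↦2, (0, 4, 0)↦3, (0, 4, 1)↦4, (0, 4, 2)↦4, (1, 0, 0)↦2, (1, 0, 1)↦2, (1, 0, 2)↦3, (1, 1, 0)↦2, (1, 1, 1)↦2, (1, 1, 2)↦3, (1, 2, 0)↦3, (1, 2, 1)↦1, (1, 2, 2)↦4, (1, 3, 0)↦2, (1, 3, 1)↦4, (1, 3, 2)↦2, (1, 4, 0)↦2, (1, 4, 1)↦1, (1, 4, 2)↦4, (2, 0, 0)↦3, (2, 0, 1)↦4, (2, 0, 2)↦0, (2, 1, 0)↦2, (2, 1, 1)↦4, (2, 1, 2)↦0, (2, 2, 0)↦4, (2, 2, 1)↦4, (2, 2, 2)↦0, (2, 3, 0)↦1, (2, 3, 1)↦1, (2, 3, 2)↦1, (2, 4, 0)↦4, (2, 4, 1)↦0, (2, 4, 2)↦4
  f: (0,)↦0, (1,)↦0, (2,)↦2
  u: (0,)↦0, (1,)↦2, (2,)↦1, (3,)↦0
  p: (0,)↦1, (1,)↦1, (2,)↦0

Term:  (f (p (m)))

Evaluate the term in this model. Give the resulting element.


  m = 2
  (p (m)) = p(2,) = 0
  (f (p (m))) = f(0,) = 0

value = 0


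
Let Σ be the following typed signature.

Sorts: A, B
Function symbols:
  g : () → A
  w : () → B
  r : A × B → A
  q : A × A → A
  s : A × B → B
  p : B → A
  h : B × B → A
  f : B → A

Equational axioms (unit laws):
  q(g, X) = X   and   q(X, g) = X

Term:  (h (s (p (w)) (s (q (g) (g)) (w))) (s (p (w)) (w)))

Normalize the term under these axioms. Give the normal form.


normal form = (h (s (p (w)) (s (g) (w))) (s (p (w)) (w)))

1. (h (s (p (w)) (s (q (g) (g)) (w))) (s (p (w)) (w)))  →  (h (s (p (w)) (s (g) (w))) (s (p (w)) (w)))


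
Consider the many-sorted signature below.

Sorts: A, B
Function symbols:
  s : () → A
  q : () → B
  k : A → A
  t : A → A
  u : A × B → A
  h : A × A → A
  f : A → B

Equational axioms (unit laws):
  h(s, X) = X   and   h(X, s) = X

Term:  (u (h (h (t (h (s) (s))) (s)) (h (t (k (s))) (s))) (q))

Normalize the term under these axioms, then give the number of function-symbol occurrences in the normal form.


1. (u (h (h (t (h (s) (s))) (s)) (h (t (k (s))) (s))) (q))  →  (u (h (t (h (s) (s))) (h (t (k (s))) (s))) (q))
2. (u (h (t (h (s) (s))) (h (t (k (s))) (s))) (q))  →  (u (h (t (s)) (h (t (k (s))) (s))) (q))
3. (u (h (t (s)) (h (t (k (s))) (s))) (q))  →  (u (h (t (s)) (t (k (s)))) (q))
normal form: (u (h (t (s)) (t (k (s)))) (q))

size = 8


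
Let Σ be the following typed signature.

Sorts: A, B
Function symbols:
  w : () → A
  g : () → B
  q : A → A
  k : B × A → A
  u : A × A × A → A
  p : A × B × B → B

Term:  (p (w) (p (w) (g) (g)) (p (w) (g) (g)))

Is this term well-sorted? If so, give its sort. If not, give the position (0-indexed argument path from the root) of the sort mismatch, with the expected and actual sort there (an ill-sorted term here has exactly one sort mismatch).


well-sorted; sort = B

  (w) : A
    (w) : A
    (g) : B
    (g) : B
  (p (w) (g) (g)) : B
    (w) : A
    (g) : B
    (g) : B
  (p (w) (g) (g)) : B
(p (w) (p (w) (g) (g)) (p (w) (g) (g))) : B


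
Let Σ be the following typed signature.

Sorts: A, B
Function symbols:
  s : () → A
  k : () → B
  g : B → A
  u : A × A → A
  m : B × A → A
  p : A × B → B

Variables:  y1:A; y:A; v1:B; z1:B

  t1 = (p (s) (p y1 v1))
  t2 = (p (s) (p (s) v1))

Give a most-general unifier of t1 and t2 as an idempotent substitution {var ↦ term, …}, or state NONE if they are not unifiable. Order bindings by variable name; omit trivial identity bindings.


{y1 ↦ (s)}


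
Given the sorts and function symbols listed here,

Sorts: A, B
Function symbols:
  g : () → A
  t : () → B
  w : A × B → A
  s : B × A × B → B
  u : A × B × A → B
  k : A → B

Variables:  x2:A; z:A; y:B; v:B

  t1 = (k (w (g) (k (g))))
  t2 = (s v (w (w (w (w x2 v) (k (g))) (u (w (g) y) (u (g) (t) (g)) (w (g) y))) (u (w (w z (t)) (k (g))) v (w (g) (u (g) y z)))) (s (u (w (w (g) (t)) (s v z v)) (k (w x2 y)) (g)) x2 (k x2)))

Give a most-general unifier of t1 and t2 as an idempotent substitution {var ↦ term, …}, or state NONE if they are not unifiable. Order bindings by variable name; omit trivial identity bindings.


head clash or occurs-check failure — not unifiable

NONE (not unifiable)


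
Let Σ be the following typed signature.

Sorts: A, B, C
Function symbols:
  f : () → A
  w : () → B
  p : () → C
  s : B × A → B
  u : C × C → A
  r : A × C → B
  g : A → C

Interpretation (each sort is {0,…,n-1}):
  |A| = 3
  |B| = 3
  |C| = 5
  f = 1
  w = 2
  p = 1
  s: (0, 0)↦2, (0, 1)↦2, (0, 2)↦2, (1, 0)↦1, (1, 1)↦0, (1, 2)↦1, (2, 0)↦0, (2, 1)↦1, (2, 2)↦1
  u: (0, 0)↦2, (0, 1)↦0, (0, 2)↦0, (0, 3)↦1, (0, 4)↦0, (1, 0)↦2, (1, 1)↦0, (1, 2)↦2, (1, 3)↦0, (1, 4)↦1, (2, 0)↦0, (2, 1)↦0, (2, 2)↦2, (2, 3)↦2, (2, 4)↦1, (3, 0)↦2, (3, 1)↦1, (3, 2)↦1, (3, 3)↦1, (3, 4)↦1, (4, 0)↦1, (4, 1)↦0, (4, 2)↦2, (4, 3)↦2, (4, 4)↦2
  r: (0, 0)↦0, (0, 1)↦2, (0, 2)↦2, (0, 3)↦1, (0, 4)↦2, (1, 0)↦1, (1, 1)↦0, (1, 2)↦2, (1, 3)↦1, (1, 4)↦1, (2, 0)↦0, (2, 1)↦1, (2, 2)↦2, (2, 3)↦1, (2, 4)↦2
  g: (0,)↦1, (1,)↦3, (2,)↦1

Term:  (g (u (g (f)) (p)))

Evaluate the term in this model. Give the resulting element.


  f = 1
  (g (f)) = g(1,) = 3
  p = 1
  (u (g (f)) (p)) = u(3, 1) = 1
  (g (u (g (f)) (p))) = g(1,) = 3

value = 3


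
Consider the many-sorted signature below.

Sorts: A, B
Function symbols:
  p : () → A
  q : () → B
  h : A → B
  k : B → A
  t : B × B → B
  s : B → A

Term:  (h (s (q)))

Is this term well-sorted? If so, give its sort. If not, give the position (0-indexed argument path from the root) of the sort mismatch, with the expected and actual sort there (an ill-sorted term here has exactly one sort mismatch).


well-sorted; sort = B

    (q) : B
  (s (q)) : A
(h (s (q))) : B


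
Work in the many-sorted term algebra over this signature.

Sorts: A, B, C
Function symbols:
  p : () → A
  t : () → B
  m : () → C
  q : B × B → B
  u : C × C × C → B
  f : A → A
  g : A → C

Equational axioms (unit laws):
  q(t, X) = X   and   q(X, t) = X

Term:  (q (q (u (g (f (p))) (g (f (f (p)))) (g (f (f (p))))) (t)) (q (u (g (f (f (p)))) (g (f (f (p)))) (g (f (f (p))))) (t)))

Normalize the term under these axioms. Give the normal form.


1. (q (q (u (g (f (p))) (g (f (f (p)))) (g (f (f (p))))) (t)) (q (u (g (f (f (p)))) (g (f (f (p)))) (g (f (f (p))))) (t)))  →  (q (u (g (f (p))) (g (f (f (p)))) (g (f (f (p))))) (q (u (g (f (f (p)))) (g (f (f (p)))) (g (f (f (p))))) (t)))
2. (q (u (g (f (p))) (g (f (f (p)))) (g (f (f (p))))) (q (u (g (f (f (p)))) (g (f (f (p)))) (g (f (f (p))))) (t)))  →  (q (u (g (f (p))) (g (f (f (p)))) (g (f (f (p))))) (u (g (f (f (p)))) (g (f (f (p)))) (g (f (f (p))))))

normal form = (q (u (g (f (p))) (g (f (f (p)))) (g (f (f (p))))) (u (g (f (f (p)))) (g (f (f (p)))) (g (f (f (p))))))


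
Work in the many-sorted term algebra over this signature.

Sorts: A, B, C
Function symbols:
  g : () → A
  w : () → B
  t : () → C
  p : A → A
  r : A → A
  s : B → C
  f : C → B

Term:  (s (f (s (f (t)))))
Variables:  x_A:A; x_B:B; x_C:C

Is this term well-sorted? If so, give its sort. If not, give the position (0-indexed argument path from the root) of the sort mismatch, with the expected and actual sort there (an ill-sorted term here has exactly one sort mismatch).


well-sorted; sort = C

        (t) : C
      (f (t)) : B
    (s (f (t))) : C
  (f (s (f (t)))) : B
(s (f (s (f (t))))) : C


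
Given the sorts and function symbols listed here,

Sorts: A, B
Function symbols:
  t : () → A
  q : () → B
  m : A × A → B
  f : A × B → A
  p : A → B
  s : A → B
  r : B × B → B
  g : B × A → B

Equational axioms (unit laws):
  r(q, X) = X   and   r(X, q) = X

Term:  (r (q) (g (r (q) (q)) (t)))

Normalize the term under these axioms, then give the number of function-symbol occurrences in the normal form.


size = 3

1. (r (q) (g (r (q) (q)) (t)))  →  (g (r (q) (q)) (t))
2. (g (r (q) (q)) (t))  →  (g (q) (t))
normal form: (g (q) (t))


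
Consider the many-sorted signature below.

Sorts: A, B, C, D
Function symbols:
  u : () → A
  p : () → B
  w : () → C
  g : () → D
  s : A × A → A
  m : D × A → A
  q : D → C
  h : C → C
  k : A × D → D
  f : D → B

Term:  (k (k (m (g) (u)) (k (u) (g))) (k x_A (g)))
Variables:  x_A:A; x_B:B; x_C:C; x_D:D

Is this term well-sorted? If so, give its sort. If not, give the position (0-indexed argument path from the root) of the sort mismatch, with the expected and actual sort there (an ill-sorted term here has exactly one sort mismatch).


      (g) : D
      (u) : A
    (m (g) (u)) : A
      (u) : A
      (g) : D
    (k (u) (g)) : D
  (k (m (g) (u)) (k (u) (g))) : D
    x_A : A
    (g) : D
  (k x_A (g)) : D
(k (k (m (g) (u)) (k (u) (g))) (k x_A (g))) : ✗ arg 0 at [0] has sort D, expected A

ill-sorted at position [0]: expected A, got D


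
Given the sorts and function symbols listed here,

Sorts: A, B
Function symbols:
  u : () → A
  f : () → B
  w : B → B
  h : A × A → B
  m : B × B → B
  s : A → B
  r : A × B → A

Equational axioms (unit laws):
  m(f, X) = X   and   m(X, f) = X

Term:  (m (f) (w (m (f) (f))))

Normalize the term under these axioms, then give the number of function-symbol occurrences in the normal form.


size = 2

1. (m (f) (w (m (f) (f))))  →  (w (m (f) (f)))
2. (w (m (f) (f)))  →  (w (f))
normal form: (w (f))


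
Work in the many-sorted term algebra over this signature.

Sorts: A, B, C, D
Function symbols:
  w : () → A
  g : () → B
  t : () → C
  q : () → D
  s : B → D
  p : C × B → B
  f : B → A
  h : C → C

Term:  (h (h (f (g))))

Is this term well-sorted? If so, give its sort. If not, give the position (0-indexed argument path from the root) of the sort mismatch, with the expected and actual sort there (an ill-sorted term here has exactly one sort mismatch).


      (g) : B
    (f (g)) : A
  (h (f (g))) : ✗ arg 0 at [0, 0] has sort A, expected C

ill-sorted at position [0, 0]: expected C, got A


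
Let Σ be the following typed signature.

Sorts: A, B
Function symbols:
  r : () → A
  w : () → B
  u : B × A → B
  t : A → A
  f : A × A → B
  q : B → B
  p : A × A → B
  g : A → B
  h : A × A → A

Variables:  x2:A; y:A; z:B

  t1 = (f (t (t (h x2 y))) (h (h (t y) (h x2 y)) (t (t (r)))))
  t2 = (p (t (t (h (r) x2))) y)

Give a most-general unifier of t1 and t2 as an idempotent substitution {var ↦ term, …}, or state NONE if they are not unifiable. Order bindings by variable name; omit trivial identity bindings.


head clash or occurs-check failure — not unifiable

NONE (not unifiable)


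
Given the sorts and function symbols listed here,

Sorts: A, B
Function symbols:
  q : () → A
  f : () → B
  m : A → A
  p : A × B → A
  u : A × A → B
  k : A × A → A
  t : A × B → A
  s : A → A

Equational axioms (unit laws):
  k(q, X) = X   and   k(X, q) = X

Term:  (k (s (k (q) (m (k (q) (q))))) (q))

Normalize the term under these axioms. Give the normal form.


1. (k (s (k (q) (m (k (q) (q))))) (q))  →  (s (k (q) (m (k (q) (q)))))
2. (s (k (q) (m (k (q) (q)))))  →  (s (m (k (q) (q))))
3. (s (m (k (q) (q))))  →  (s (m (q)))

normal form = (s (m (q)))


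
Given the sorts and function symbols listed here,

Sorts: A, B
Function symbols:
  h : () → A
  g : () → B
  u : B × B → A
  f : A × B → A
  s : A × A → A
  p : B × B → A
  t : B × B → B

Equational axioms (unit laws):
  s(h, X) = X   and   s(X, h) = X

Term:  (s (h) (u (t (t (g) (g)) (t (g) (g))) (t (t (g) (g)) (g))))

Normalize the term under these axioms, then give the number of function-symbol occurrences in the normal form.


1. (s (h) (u (t (t (g) (g)) (t (g) (g))) (t (t (g) (g)) (g))))  →  (u (t (t (g) (g)) (t (g) (g))) (t (t (g) (g)) (g)))
normal form: (u (t (t (g) (g)) (t (g) (g))) (t (t (g) (g)) (g)))

size = 13


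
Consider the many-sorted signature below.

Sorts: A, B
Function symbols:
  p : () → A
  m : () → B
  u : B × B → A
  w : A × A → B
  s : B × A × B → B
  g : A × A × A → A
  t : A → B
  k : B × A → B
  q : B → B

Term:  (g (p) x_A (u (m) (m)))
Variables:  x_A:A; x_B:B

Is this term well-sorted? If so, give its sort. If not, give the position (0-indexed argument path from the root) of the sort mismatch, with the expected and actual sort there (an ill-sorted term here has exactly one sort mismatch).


well-sorted; sort = A

  (p) : A
  x_A : A
    (m) : B
    (m) : B
  (u (m) (m)) : A
(g (p) x_A (u (m) (m))) : A


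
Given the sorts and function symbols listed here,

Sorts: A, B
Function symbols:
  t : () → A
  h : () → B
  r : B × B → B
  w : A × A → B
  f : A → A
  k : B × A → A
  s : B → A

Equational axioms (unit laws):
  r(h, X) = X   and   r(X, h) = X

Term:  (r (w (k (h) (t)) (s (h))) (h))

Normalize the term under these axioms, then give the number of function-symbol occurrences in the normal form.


1. (r (w (k (h) (t)) (s (h))) (h))  →  (w (k (h) (t)) (s (h)))
normal form: (w (k (h) (t)) (s (h)))

size = 6


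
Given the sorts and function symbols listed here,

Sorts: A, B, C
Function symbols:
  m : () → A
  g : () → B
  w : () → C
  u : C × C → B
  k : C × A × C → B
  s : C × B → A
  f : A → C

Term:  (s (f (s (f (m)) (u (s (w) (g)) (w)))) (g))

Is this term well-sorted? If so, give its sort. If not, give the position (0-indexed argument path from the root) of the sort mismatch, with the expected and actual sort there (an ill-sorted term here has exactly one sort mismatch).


        (m) : A
      (f (m)) : C
          (w) : C
          (g) : B
        (s (w) (g)) : A
        (w) : C
      (u (s (w) (g)) (w)) : ✗ arg 0 at [0, 0, 1, 0] has sort A, expected C
  (g) : B

ill-sorted at position [0, 0, 1, 0]: expected C, got A


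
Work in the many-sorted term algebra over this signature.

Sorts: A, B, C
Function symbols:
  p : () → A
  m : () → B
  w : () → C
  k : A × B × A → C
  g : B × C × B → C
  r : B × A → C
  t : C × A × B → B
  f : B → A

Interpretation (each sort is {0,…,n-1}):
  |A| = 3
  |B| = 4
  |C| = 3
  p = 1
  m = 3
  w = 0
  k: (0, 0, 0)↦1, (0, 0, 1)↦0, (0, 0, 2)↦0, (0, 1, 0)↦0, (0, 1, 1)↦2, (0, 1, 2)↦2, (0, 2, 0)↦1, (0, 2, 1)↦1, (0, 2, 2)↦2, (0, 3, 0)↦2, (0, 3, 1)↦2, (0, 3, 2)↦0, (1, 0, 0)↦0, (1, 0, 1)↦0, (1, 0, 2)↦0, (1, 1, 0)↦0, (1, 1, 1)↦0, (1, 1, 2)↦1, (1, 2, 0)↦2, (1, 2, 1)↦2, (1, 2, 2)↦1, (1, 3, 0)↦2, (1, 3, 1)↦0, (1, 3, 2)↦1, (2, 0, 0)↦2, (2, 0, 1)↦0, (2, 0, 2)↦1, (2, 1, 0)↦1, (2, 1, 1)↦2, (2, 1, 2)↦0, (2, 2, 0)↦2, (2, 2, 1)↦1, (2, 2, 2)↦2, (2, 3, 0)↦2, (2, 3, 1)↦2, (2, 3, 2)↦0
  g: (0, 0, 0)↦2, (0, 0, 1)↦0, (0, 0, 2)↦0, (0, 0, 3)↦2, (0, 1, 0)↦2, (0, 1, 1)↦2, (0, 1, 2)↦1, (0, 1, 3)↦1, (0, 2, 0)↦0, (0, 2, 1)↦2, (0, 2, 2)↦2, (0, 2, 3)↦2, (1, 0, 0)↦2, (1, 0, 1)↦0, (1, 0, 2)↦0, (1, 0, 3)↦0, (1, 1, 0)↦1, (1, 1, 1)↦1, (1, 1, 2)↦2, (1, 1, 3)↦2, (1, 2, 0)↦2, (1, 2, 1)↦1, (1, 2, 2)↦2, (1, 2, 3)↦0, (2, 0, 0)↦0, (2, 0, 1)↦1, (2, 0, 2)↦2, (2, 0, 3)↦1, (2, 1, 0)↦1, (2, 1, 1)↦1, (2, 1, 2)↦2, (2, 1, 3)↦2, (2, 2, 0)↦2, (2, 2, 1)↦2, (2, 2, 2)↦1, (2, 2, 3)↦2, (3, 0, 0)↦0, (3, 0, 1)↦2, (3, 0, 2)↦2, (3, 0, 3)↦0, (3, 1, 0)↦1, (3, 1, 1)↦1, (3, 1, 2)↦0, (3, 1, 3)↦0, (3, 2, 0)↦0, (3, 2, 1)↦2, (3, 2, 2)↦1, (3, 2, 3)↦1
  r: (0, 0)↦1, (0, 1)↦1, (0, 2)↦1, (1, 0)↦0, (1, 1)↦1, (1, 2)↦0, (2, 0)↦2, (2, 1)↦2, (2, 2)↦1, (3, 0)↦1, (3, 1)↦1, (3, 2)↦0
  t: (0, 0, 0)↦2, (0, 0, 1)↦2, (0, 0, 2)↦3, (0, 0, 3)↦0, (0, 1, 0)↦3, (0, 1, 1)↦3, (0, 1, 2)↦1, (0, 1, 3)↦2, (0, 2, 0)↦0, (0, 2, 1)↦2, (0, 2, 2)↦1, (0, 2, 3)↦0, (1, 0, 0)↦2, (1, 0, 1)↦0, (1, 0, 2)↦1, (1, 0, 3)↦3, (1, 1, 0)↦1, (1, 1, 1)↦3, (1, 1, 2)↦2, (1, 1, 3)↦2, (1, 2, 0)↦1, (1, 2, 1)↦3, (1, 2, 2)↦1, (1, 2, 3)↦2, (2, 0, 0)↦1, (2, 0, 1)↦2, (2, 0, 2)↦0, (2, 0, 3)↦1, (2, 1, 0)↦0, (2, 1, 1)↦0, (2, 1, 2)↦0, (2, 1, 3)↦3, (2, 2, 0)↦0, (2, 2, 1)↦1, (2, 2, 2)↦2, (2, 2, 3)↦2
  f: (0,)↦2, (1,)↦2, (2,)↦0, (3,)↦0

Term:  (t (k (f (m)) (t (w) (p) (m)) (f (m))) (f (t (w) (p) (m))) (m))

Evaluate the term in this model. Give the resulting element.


value = 3

  m = 3
  (f (m)) = f(3,) = 0
  w = 0
  p = 1
  m = 3
  (t (w) (p) (m)) = t(0, 1, 3) = 2
  m = 3
  (f (m)) = f(3,) = 0
  (k (f (m)) (t (w) (p) (m)) (f (m))) = k(0, 2, 0) = 1
  w = 0
  p = 1
  m = 3
  (t (w) (p) (m)) = t(0, 1, 3) = 2
  (f (t (w) (p) (m))) = f(2,) = 0
  m = 3
  (t (k (f (m)) (t (w) (p) (m)) (f (m))) (f (t (w) (p) (m))) (m)) = t(1, 0, 3) = 3


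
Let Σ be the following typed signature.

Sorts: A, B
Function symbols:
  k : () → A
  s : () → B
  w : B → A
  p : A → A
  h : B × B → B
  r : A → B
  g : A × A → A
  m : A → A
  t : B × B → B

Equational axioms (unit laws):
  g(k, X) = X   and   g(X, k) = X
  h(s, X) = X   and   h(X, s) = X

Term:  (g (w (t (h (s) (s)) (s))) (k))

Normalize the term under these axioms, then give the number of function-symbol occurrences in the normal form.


1. (g (w (t (h (s) (s)) (s))) (k))  →  (w (t (h (s) (s)) (s)))
2. (w (t (h (s) (s)) (s)))  →  (w (t (s) (s)))
normal form: (w (t (s) (s)))

size = 4


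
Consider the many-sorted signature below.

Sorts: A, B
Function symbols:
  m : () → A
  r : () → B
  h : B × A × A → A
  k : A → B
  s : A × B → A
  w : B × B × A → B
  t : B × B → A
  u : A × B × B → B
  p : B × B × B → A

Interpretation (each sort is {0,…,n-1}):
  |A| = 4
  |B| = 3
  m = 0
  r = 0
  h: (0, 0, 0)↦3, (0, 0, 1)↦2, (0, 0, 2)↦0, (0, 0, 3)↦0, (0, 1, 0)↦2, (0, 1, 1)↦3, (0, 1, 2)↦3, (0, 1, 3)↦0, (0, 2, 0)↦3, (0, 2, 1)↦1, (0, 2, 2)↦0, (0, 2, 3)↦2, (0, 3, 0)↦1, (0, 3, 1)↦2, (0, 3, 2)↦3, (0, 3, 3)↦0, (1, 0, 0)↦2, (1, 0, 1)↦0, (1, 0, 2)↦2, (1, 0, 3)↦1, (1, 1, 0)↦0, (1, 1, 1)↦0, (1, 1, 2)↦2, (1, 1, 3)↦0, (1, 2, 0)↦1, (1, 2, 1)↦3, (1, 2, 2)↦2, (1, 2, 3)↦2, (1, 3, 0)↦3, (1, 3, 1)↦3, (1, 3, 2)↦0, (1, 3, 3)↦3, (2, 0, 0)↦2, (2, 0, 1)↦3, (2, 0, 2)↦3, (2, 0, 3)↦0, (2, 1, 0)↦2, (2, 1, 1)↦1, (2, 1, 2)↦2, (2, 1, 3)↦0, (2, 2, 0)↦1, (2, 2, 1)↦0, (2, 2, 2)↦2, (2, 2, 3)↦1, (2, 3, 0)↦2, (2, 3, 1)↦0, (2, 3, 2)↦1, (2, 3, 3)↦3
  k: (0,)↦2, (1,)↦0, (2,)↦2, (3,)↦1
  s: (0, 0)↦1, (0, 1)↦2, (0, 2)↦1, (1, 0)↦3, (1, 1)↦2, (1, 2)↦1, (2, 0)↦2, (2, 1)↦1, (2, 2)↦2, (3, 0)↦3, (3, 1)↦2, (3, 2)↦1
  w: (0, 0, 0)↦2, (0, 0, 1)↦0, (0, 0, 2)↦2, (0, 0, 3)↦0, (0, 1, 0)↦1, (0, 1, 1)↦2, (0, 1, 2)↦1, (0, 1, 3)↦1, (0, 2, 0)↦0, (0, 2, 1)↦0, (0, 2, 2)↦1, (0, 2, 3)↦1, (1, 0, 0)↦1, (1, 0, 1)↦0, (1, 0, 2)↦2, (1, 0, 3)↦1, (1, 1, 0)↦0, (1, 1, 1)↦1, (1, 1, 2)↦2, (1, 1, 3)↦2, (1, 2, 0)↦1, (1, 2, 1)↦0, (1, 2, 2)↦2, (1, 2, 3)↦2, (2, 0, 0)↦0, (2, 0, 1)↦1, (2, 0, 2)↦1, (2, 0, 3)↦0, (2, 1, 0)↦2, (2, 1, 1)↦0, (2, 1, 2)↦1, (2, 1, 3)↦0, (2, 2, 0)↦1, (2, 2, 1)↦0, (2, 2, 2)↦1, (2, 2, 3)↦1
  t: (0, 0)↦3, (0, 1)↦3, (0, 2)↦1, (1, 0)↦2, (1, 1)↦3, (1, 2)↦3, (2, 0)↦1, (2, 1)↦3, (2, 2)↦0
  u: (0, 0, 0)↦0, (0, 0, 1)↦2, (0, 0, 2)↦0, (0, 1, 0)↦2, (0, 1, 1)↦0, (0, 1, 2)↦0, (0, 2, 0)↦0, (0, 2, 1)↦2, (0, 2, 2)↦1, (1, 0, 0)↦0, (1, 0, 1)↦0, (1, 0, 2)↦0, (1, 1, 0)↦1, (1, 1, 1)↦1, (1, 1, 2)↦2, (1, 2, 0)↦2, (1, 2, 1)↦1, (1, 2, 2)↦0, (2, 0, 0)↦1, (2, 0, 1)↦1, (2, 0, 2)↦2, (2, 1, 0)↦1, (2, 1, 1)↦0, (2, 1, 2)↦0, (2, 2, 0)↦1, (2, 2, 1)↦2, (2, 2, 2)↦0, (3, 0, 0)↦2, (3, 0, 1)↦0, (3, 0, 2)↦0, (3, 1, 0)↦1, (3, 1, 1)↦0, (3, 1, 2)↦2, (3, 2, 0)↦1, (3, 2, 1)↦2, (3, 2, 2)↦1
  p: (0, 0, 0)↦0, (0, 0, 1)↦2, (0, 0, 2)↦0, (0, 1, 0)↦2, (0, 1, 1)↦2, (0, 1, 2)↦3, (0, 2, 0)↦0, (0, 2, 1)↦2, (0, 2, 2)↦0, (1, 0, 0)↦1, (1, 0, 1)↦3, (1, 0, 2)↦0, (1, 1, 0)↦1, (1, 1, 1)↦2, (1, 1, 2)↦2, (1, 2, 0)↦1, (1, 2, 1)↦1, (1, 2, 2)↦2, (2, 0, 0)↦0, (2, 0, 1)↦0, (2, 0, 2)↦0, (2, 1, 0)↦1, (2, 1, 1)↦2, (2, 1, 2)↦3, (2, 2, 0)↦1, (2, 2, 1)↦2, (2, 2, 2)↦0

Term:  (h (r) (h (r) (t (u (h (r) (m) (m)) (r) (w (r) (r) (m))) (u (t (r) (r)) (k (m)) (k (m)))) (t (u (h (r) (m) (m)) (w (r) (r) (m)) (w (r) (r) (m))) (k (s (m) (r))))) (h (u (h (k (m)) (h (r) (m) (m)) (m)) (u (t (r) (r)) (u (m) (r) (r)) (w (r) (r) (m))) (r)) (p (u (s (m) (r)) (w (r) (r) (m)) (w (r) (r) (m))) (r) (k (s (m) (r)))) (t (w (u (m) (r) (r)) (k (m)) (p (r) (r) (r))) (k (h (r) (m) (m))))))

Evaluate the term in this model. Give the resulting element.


value = 2

  r = 0
  r = 0
  r = 0
  m = 0
  m = 0
  (h (r) (m) (m)) = h(0, 0, 0) = 3
  r = 0
  r = 0
  r = 0
  m = 0
  (w (r) (r) (m)) = w(0, 0, 0) = 2
  (u (h (r) (m) (m)) (r) (w (r) (r) (m))) = u(3, 0, 2) = 0
  r = 0
  r = 0
  (t (r) (r)) = t(0, 0) = 3
  m = 0
  (k (m)) = k(0,) = 2
  m = 0
  (k (m)) = k(0,) = 2
  (u (t (r) (r)) (k (m)) (k (m))) = u(3, 2, 2) = 1
  (t (u (h (r) (m) (m)) (r) (w (r) (r) (m))) (u (t (r) (r)) (k (m)) (k (m)))) = t(0, 1) = 3
  r = 0
  m = 0
  m = 0
  (h (r) (m) (m)) = h(0, 0, 0) = 3
  r = 0
  r = 0
  m = 0
  (w (r) (r) (m)) = w(0, 0, 0) = 2
  r = 0
  r = 0
  m = 0
  (w (r) (r) (m)) = w(0, 0, 0) = 2
  (u (h (r) (m) (m)) (w (r) (r) (m)) (w (r) (r) (m))) = u(3, 2, 2) = 1
  m = 0
  r = 0
  (s (m) (r)) = s(0, 0) = 1
  (k (s (m) (r))) = k(1,) = 0
  (t (u (h (r) (m) (m)) (w (r) (r) (m)) (w (r) (r) (m))) (k (s (m) (r)))) = t(1, 0) = 2
  (h (r) (t (u (h (r) (m) (m)) (r) (w (r) (r) (m))) (u (t (r) (r)) (k (m)) (k (m)))) (t (u (h (r) (m) (m)) (w (r) (r) (m)) (w (r) (r) (m))) (k (s (m) (r))))) = h(0, 3, 2) = 3
  m = 0
  (k (m)) = k(0,) = 2
  r = 0
  m = 0
  m = 0
  (h (r) (m) (m)) = h(0, 0, 0) = 3
  m = 0
  (h (k (m)) (h (r) (m) (m)) (m)) = h(2, 3, 0) = 2
  r = 0
  r = 0
  (t (r) (r)) = t(0, 0) = 3
  m = 0
  r = 0
  r = 0
  (u (m) (r) (r)) = u(0, 0, 0) = 0
  r = 0
  r = 0
  m = 0
  (w (r) (r) (m)) = w(0, 0, 0) = 2
  (u (t (r) (r)) (u (m) (r) (r)) (w (r) (r) (m))) = u(3, 0, 2) = 0
  r = 0
  (u (h (k (m)) (h (r) (m) (m)) (m)) (u (t (r) (r)) (u (m) (r) (r)) (w (r) (r) (m))) (r)) = u(2, 0, 0) = 1
  m = 0
  r = 0
  (s (m) (r)) = s(0, 0) = 1
  r = 0
  r = 0
  m = 0
  (w (r) (r) (m)) = w(0, 0, 0) = 2
  r = 0
  r = 0
  m = 0
  (w (r) (r) (m)) = w(0, 0, 0) = 2
  (u (s (m) (r)) (w (r) (r) (m)) (w (r) (r) (m))) = u(1, 2, 2) = 0
  r = 0
  m = 0
  r = 0
  (s (m) (r)) = s(0, 0) = 1
  (k (s (m) (r))) = k(1,) = 0
  (p (u (s (m) (r)) (w (r) (r) (m)) (w (r) (r) (m))) (r) (k (s (m) (r)))) = p(0, 0, 0) = 0
  m = 0
  r = 0
  r = 0
  (u (m) (r) (r)) = u(0, 0, 0) = 0
  m = 0
  (k (m)) = k(0,) = 2
  r = 0
  r = 0
  r = 0
  (p (r) (r) (r)) = p(0, 0, 0) = 0
  (w (u (m) (r) (r)) (k (m)) (p (r) (r) (r))) = w(0, 2, 0) = 0
  r = 0
  m = 0
  m = 0
  (h (r) (m) (m)) = h(0, 0, 0) = 3
  (k (h (r) (m) (m))) = k(3,) = 1
  (t (w (u (m) (r) (r)) (k (m)) (p (r) (r) (r))) (k (h (r) (m) (m)))) = t(0, 1) = 3
  (h (u (h (k (m)) (h (r) (m) (m)) (m)) (u (t (r) (r)) (u (m) (r) (r)) (w (r) (r) (m))) (r)) (p (u (s (m) (r)) (w (r) (r) (m)) (w (r) (r) (m))) (r) (k (s (m) (r)))) (t (w (u (m) (r) (r)) (k (m)) (p (r) (r) (r))) (k (h (r) (m) (m))))) = h(1, 0, 3) = 1
  (h (r) (h (r) (t (u (h (r) (m) (m)) (r) (w (r) (r) (m))) (u (t (r) (r)) (k (m)) (k (m)))) (t (u (h (r) (m) (m)) (w (r) (r) (m)) (w (r) (r) (m))) (k (s (m) (r))))) (h (u (h (k (m)) (h (r) (m) (m)) (m)) (u (t (r) (r)) (u (m) (r) (r)) (w (r) (r) (m))) (r)) (p (u (s (m) (r)) (w (r) (r) (m)) (w (r) (r) (m))) (r) (k (s (m) (r)))) (t (w (u (m) (r) (r)) (k (m)) (p (r) (r) (r))) (k (h (r) (m) (m)))))) = h(0, 3, 1) = 2
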